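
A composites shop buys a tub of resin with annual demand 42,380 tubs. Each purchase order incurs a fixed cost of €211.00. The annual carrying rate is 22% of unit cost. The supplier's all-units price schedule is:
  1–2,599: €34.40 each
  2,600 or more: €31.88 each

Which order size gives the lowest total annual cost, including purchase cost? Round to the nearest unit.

Q* ≈ 2,600 tubs

Holding cost per unit per year at price C is H = 0.22·C.
Evaluate total cost at each tier's feasible EOQ or, if the EOQ is below the tier, at the tier's minimum quantity.
EOQ at €34.40 = 1537.3 (feasible in tier 1): TC = 42,380×€34.40 + (42,380/1537.3)×211 + (1537.3/2)×0.22×€34.40 = €1,469,505.95.
EOQ at €31.88 = 1596.9 < 2600, so use break Q=2600: TC = 42,380×€31.88 + (42,380/2600.0)×211 + (2600.0/2)×0.22×€31.88 = €1,363,631.38.
Lowest total cost is €1,363,631.38 at Q = 2600.0.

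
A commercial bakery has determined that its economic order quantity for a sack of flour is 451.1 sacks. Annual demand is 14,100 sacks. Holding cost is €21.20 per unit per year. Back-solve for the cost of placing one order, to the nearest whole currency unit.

S ≈ €153

The basic EOQ model gives Q* = √(2DS/H); rearrange for the unknown.
From Q* = √(2DS/H): S = Q*²H / (2D) = 451.1² × 21.2 / (2 × 14,100) = 152.9792.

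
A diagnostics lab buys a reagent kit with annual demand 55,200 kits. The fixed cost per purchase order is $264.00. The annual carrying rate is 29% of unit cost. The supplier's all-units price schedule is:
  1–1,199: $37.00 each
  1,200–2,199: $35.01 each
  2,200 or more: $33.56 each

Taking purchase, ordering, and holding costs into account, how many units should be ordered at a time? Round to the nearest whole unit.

Holding cost per unit per year at price C is H = 0.29·C.
For each price level, check whether its EOQ is feasible; otherwise the best quantity at that price is the breakpoint.
Tier 1 ($37.00): EOQ = 1648.1 exceeds tier's upper bound 1199, so this tier is dominated.
EOQ at $35.01 = 1694.3 (feasible in tier 2): TC = 55,200×$35.01 + (55,200/1694.3)×264 + (1694.3/2)×0.29×$35.01 = $1,949,754.10.
EOQ at $33.56 = 1730.5 < 2200, so use break Q=2200: TC = 55,200×$33.56 + (55,200/2200.0)×264 + (2200.0/2)×0.29×$33.56 = $1,869,841.64.
Lowest total cost is $1,869,841.64 at Q = 2200.0.

Q* ≈ 2,200 kits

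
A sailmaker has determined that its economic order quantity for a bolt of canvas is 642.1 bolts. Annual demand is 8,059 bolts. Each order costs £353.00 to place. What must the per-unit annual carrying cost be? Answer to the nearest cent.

H ≈ £13.80

Squaring Q* = √(2DS/H) gives Q*² = 2DS/H.
From Q* = √(2DS/H): H = 2DS / Q*² = 2 × 8,059 × 353 / 642.1² = 13.8000.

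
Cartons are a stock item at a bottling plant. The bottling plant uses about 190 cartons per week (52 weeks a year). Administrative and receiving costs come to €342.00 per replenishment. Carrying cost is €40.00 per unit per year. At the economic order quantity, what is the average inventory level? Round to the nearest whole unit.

Average inventory ≈ 206 cartons

Annual demand D = 190 × 52 = 9,880.
The optimal lot size = √(2DS/H) = √(2 × 9,880 × 342 / 40) ≈ 411.03.
Average inventory = Q*/2 ≈ 411.03 / 2 = 205.516.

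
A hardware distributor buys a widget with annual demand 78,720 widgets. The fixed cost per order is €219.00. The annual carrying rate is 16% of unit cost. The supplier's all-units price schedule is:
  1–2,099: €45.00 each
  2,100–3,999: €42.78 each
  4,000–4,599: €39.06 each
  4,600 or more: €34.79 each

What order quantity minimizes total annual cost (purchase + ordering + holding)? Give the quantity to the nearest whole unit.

Holding cost per unit per year at price C is H = 0.16·C.
Candidates are each tier's EOQ (if it falls in that tier) and each price-break quantity.
Tier 1 (€45.00): EOQ = 2188.3 exceeds tier's upper bound 2099, so this tier is dominated.
EOQ at €42.78 = 2244.4 (feasible in tier 2): TC = 78,720×€42.78 + (78,720/2244.4)×219 + (2244.4/2)×0.16×€42.78 = €3,383,004.03.
EOQ at €39.06 = 2348.8 < 4000, so use break Q=4000: TC = 78,720×€39.06 + (78,720/4000.0)×219 + (4000.0/2)×0.16×€39.06 = €3,091,612.32.
EOQ at €34.79 = 2488.8 < 4600, so use break Q=4600: TC = 78,720×€34.79 + (78,720/4600.0)×219 + (4600.0/2)×0.16×€34.79 = €2,755,219.28.
Lowest total cost is €2,755,219.28 at Q = 4600.0.

Q* ≈ 4,600 widgets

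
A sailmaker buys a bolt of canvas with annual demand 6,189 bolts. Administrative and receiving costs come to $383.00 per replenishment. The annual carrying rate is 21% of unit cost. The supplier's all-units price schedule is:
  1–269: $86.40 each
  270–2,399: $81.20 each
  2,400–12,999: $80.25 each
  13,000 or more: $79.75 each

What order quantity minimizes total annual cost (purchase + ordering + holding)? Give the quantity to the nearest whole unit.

Q* ≈ 527 bolts

Holding cost per unit per year at price C is H = 0.21·C.
Evaluate total cost at each tier's feasible EOQ or, if the EOQ is below the tier, at the tier's minimum quantity.
Tier 1 ($86.40): EOQ = 511.2 exceeds tier's upper bound 269, so this tier is dominated.
EOQ at $81.20 = 527.3 (feasible in tier 2): TC = 6,189×$81.20 + (6,189/527.3)×383 + (527.3/2)×0.21×$81.20 = $511,537.89.
EOQ at $80.25 = 530.4 < 2400, so use break Q=2400: TC = 6,189×$80.25 + (6,189/2400.0)×383 + (2400.0/2)×0.21×$80.25 = $517,877.91.
EOQ at $79.75 = 532.0 < 13000, so use break Q=13000: TC = 6,189×$79.75 + (6,189/13000.0)×383 + (13000.0/2)×0.21×$79.75 = $602,613.84.
Lowest total cost is $511,537.89 at Q = 527.3.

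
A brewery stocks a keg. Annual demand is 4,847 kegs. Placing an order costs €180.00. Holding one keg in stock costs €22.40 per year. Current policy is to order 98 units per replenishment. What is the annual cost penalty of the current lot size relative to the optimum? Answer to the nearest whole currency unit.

EOQ = √(2DS/H) = √(2 × 4,847 × 180 / 22.4) ≈ 279.10.
Cost at Q* = (D/Q*)S + (Q*/2)H = √(2DSH) ≈ €6,251.90.
Cost at Q = 98: (4,847/98)×180 + (98/2)×22.4 = €8,902.65 + €1,097.60 = €10,000.25.
Excess = €10,000.25 − €6,251.90 = €3,748.36.

Extra cost ≈ €3,748 per year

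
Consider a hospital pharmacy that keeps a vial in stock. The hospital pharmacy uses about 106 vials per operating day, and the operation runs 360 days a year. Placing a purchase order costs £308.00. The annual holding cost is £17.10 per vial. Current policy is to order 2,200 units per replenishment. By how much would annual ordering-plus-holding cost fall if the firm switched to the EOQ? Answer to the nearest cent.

Extra cost ≈ £4,103.41 per year

Annual demand D = 106 × 360 = 38,160.
EOQ = √(2DS/H) = √(2 × 38,160 × 308 / 17.1) ≈ 1172.46.
Cost at Q* = (D/Q*)S + (Q*/2)H = √(2DSH) ≈ £20,048.99.
Cost at Q = 2,200: (38,160/2,200)×308 + (2,200/2)×17.1 = £5,342.40 + £18,810.00 = £24,152.40.
Excess = £24,152.40 − £20,048.99 = £4,103.41.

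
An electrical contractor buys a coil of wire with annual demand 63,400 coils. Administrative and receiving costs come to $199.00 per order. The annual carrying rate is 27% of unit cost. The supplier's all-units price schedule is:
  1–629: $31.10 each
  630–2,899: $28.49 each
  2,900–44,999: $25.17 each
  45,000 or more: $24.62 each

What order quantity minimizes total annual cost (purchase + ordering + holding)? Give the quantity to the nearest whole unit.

Holding cost per unit per year at price C is H = 0.27·C.
Evaluate total cost at each tier's feasible EOQ or, if the EOQ is below the tier, at the tier's minimum quantity.
Tier 1 ($31.10): EOQ = 1733.5 exceeds tier's upper bound 629, so this tier is dominated.
EOQ at $28.49 = 1811.2 (feasible in tier 2): TC = 63,400×$28.49 + (63,400/1811.2)×199 + (1811.2/2)×0.27×$28.49 = $1,820,198.03.
EOQ at $25.17 = 1926.9 < 2900, so use break Q=2900: TC = 63,400×$25.17 + (63,400/2900.0)×199 + (2900.0/2)×0.27×$25.17 = $1,609,982.61.
EOQ at $24.62 = 1948.3 < 45000, so use break Q=45000: TC = 63,400×$24.62 + (63,400/45000.0)×199 + (45000.0/2)×0.27×$24.62 = $1,710,754.87.
Lowest total cost is $1,609,982.61 at Q = 2900.0.

Q* ≈ 2,900 coils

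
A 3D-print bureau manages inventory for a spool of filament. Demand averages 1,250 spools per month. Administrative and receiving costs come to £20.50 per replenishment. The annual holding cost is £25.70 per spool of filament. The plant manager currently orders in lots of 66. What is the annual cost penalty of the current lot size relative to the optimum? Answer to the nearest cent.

Extra cost ≈ £1,531.58 per year

Annual demand D = 1,250 × 12 = 15,000.
EOQ = √(2DS/H) = √(2 × 15,000 × 20.5 / 25.7) ≈ 154.69.
Cost at Q* = (D/Q*)S + (Q*/2)H = √(2DSH) ≈ £3,975.61.
Cost at Q = 66: (15,000/66)×20.5 + (66/2)×25.7 = £4,659.09 + £848.10 = £5,507.19.
Excess = £5,507.19 − £3,975.61 = £1,531.58.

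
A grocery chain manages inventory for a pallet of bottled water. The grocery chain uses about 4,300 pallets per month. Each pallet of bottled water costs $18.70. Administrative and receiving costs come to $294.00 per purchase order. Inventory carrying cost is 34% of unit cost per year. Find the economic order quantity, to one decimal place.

Q* ≈ 2,184.5 pallets

Annual demand D = 4,300 × 12 = 51,600.
Holding cost H = 0.34 × $18.70 = $6.3580 per unit per year.
EOQ = √(2DS / H) = √(2 × 51,600 × 294 / 6.358).
= √(30,340,800 / 6.358) = √4,772,066.6876 ≈ 2184.506.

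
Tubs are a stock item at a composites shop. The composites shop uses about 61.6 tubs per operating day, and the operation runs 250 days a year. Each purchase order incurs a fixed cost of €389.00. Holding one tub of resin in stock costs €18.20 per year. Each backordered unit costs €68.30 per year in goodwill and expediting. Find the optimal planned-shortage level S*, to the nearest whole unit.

S* ≈ 192 tubs

Annual demand D = 61.6 × 250 = 15,400.
With planned backorders, Q* = √(2DS/H) · √((H+B)/B).
√(2DS/H) = √(2 × 15,400 × 389 / 18.2) = 811.362.
√((H+B)/B) = √((18.2+68.3)/68.3) = 1.1254.
Q* ≈ 913.087.
S* = Q* · H/(H+B) = 913.087 × 18.2/86.5 ≈ 192.118.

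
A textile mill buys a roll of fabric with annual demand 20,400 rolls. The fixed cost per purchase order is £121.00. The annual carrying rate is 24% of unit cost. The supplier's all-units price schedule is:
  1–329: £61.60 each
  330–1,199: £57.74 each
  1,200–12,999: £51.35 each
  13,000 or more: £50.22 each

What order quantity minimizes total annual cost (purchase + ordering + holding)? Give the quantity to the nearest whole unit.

Holding cost per unit per year at price C is H = 0.24·C.
Evaluate total cost at each tier's feasible EOQ or, if the EOQ is below the tier, at the tier's minimum quantity.
Tier 1 (£61.60): EOQ = 577.9 exceeds tier's upper bound 329, so this tier is dominated.
EOQ at £57.74 = 596.9 (feasible in tier 2): TC = 20,400×£57.74 + (20,400/596.9)×121 + (596.9/2)×0.24×£57.74 = £1,186,167.17.
EOQ at £51.35 = 632.9 < 1200, so use break Q=1200: TC = 20,400×£51.35 + (20,400/1200.0)×121 + (1200.0/2)×0.24×£51.35 = £1,056,991.40.
EOQ at £50.22 = 640.0 < 13000, so use break Q=13000: TC = 20,400×£50.22 + (20,400/13000.0)×121 + (13000.0/2)×0.24×£50.22 = £1,103,021.08.
Lowest total cost is £1,056,991.40 at Q = 1200.0.

Q* ≈ 1,200 rolls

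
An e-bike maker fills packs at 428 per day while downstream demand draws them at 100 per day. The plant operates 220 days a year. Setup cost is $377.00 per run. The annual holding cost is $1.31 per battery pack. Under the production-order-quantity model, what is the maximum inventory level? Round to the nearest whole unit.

Annual demand D = 100 × 220 = 22,000.
Production build-up factor (1 − d/p) = 1 − 100/428 = 0.7664.
Q* = √(2DS / (H(1 − d/p))) = √(2 × 22,000 × 377 / (1.31 × 0.7664)).
= √(16,588,000 / 1.0039) ≈ 4064.867.
Maximum inventory = Q*(1 − d/p) = 4064.867 × 0.7664 ≈ 3115.132.

I_max ≈ 3,115 packs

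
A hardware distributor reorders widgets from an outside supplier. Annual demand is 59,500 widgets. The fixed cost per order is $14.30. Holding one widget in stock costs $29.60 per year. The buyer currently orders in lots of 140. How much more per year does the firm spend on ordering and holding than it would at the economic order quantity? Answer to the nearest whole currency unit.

EOQ = √(2DS/H) = √(2 × 59,500 × 14.3 / 29.6) ≈ 239.77.
Cost at Q* = (D/Q*)S + (Q*/2)H = √(2DSH) ≈ $7,097.21.
Cost at Q = 140: (59,500/140)×14.3 + (140/2)×29.6 = $6,077.50 + $2,072.00 = $8,149.50.
Excess = $8,149.50 − $7,097.21 = $1,052.29.

Extra cost ≈ $1,052 per year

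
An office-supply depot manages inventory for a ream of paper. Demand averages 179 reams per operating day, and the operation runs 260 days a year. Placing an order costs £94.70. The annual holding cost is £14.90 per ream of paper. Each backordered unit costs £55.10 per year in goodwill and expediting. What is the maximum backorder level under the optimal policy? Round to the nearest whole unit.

S* ≈ 185 reams

Annual demand D = 179 × 260 = 46,540.
With planned backorders, Q* = √(2DS/H) · √((H+B)/B).
√(2DS/H) = √(2 × 46,540 × 94.7 / 14.9) = 769.148.
√((H+B)/B) = √((14.9+55.1)/55.1) = 1.1271.
Q* ≈ 866.928.
S* = Q* · H/(H+B) = 866.928 × 14.9/70 ≈ 184.532.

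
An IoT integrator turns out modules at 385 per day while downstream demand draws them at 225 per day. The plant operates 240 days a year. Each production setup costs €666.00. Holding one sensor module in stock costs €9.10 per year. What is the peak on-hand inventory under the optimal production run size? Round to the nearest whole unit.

I_max ≈ 1,812 modules

Annual demand D = 225 × 240 = 54,000.
Production build-up factor (1 − d/p) = 1 − 225/385 = 0.4156.
Q* = √(2DS / (H(1 − d/p))) = √(2 × 54,000 × 666 / (9.1 × 0.4156)).
= √(71,928,000 / 3.7818) ≈ 4361.126.
Maximum inventory = Q*(1 − d/p) = 4361.126 × 0.4156 ≈ 1812.416.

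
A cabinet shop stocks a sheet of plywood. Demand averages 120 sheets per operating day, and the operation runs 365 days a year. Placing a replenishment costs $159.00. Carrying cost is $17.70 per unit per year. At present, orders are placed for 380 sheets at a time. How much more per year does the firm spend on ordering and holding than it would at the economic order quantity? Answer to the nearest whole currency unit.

Extra cost ≈ $5,988 per year

Annual demand D = 120 × 365 = 43,800.
EOQ = √(2DS/H) = √(2 × 43,800 × 159 / 17.7) ≈ 887.08.
Cost at Q* = (D/Q*)S + (Q*/2)H = √(2DSH) ≈ $15,701.36.
Cost at Q = 380: (43,800/380)×159 + (380/2)×17.7 = $18,326.84 + $3,363.00 = $21,689.84.
Excess = $21,689.84 − $15,701.36 = $5,988.48.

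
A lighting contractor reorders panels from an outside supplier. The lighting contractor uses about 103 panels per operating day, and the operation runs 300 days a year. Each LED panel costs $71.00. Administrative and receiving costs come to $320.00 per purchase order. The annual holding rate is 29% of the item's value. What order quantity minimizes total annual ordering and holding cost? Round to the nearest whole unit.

Annual demand D = 103 × 300 = 30,900.
Holding cost H = 0.29 × $71.00 = $20.5900 per unit per year.
EOQ = √(2DS / H) = √(2 × 30,900 × 320 / 20.59).
= √(19,776,000 / 20.59) = √960,466.2458 ≈ 980.034.

Q* ≈ 980 panels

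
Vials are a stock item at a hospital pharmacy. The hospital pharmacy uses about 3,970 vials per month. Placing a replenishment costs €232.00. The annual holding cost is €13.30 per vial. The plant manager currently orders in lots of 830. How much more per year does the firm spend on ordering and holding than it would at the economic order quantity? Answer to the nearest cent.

Annual demand D = 3,970 × 12 = 47,640.
EOQ = √(2DS/H) = √(2 × 47,640 × 232 / 13.3) ≈ 1289.20.
Cost at Q* = (D/Q*)S + (Q*/2)H = √(2DSH) ≈ €17,146.31.
Cost at Q = 830: (47,640/830)×232 + (830/2)×13.3 = €13,316.24 + €5,519.50 = €18,835.74.
Excess = €18,835.74 − €17,146.31 = €1,689.43.

Extra cost ≈ €1,689.43 per year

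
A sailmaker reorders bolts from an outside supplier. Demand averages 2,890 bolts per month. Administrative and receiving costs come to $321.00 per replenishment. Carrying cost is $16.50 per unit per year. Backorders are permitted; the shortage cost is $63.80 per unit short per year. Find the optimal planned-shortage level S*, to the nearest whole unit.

Annual demand D = 2,890 × 12 = 34,680.
With planned backorders, Q* = √(2DS/H) · √((H+B)/B).
√(2DS/H) = √(2 × 34,680 × 321 / 16.5) = 1161.623.
√((H+B)/B) = √((16.5+63.8)/63.8) = 1.1219.
Q* ≈ 1303.204.
S* = Q* · H/(H+B) = 1303.204 × 16.5/80.3 ≈ 267.782.

S* ≈ 268 bolts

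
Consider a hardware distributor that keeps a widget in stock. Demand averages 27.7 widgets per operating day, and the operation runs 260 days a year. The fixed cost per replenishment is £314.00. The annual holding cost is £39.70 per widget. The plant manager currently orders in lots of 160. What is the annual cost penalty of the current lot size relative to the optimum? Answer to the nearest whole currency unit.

Annual demand D = 27.7 × 260 = 7,202.
EOQ = √(2DS/H) = √(2 × 7,202 × 314 / 39.7) ≈ 337.53.
Cost at Q* = (D/Q*)S + (Q*/2)H = √(2DSH) ≈ £13,399.90.
Cost at Q = 160: (7,202/160)×314 + (160/2)×39.7 = £14,133.93 + £3,176.00 = £17,309.93.
Excess = £17,309.93 − £13,399.90 = £3,910.02.

Extra cost ≈ £3,910 per year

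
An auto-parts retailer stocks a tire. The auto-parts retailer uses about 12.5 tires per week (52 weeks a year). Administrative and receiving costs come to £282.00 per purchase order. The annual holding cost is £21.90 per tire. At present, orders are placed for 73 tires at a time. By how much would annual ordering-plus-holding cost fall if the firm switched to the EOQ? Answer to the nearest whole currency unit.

Annual demand D = 12.5 × 52 = 650.
EOQ = √(2DS/H) = √(2 × 650 × 282 / 21.9) ≈ 129.38.
Cost at Q* = (D/Q*)S + (Q*/2)H = √(2DSH) ≈ £2,833.47.
Cost at Q = 73: (650/73)×282 + (73/2)×21.9 = £2,510.96 + £799.35 = £3,310.31.
Excess = £3,310.31 − £2,833.47 = £476.84.

Extra cost ≈ £477 per year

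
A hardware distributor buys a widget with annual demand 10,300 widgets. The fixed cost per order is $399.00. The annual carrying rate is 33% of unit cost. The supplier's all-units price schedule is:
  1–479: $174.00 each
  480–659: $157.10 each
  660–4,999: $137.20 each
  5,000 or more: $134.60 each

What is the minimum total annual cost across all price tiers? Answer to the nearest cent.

Holding cost per unit per year at price C is H = 0.33·C.
Candidates are each tier's EOQ (if it falls in that tier) and each price-break quantity.
EOQ at $174.00 = 378.3 (feasible in tier 1): TC = 10,300×$174.00 + (10,300/378.3)×399 + (378.3/2)×0.33×$174.00 = $1,813,924.59.
EOQ at $157.10 = 398.2 < 480, so use break Q=480: TC = 10,300×$157.10 + (10,300/480.0)×399 + (480.0/2)×0.33×$157.10 = $1,639,134.20.
EOQ at $137.20 = 426.1 < 660, so use break Q=660: TC = 10,300×$137.20 + (10,300/660.0)×399 + (660.0/2)×0.33×$137.20 = $1,434,327.90.
EOQ at $134.60 = 430.2 < 5000, so use break Q=5000: TC = 10,300×$134.60 + (10,300/5000.0)×399 + (5000.0/2)×0.33×$134.60 = $1,498,246.94.
Lowest total cost among the candidates is at Q = 660.0.

TC* ≈ $1,434,327.90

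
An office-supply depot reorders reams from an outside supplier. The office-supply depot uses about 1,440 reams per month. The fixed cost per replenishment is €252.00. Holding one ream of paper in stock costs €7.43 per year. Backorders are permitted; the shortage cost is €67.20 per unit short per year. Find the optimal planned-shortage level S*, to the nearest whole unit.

Annual demand D = 1,440 × 12 = 17,280.
With planned backorders, Q* = √(2DS/H) · √((H+B)/B).
√(2DS/H) = √(2 × 17,280 × 252 / 7.43) = 1082.662.
√((H+B)/B) = √((7.43+67.2)/67.2) = 1.0538.
Q* ≈ 1140.945.
S* = Q* · H/(H+B) = 1140.945 × 7.43/74.63 ≈ 113.590.

S* ≈ 114 reams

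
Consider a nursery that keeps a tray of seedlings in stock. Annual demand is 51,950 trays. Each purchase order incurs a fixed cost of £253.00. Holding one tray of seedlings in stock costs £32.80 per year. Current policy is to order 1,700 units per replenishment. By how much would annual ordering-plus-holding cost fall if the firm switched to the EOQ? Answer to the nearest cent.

Extra cost ≈ £6,248.08 per year

EOQ = √(2DS/H) = √(2 × 51,950 × 253 / 32.8) ≈ 895.22.
Cost at Q* = (D/Q*)S + (Q*/2)H = √(2DSH) ≈ £29,363.31.
Cost at Q = 1,700: (51,950/1,700)×253 + (1,700/2)×32.8 = £7,731.38 + £27,880.00 = £35,611.38.
Excess = £35,611.38 − £29,363.31 = £6,248.08.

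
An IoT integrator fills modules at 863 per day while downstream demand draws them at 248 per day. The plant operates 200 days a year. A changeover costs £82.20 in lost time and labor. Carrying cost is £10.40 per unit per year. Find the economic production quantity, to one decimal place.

Annual demand D = 248 × 200 = 49,600.
Production build-up factor (1 − d/p) = 1 − 248/863 = 0.7126.
Q* = √(2DS / (H(1 − d/p))) = √(2 × 49,600 × 82.2 / (10.4 × 0.7126)).
= √(8,154,240 / 7.4114) ≈ 1048.921.

Q* ≈ 1,048.9 modules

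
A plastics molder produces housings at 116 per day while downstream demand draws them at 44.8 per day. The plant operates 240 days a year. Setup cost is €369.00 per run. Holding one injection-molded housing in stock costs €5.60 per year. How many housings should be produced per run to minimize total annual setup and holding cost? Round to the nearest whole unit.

Annual demand D = 44.8 × 240 = 10,752.
Production build-up factor (1 − d/p) = 1 − 44.8/116 = 0.6138.
Q* = √(2DS / (H(1 − d/p))) = √(2 × 10,752 × 369 / (5.6 × 0.6138)).
= √(7,934,976 / 3.4372) ≈ 1519.385.

Q* ≈ 1,519 housings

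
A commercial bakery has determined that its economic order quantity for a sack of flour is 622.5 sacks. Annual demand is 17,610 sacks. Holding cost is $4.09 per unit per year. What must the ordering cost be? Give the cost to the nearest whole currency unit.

S ≈ $45

The basic EOQ model gives Q* = √(2DS/H); rearrange for the unknown.
From Q* = √(2DS/H): S = Q*²H / (2D) = 622.5² × 4.09 / (2 × 17,610) = 45.0000.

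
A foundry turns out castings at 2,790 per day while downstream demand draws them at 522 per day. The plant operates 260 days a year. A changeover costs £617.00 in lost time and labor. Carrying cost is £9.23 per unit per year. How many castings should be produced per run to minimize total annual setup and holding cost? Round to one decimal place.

Q* ≈ 4,724.5 castings

Annual demand D = 522 × 260 = 135,720.
Production build-up factor (1 − d/p) = 1 − 522/2,790 = 0.8129.
Q* = √(2DS / (H(1 − d/p))) = √(2 × 135,720 × 617 / (9.23 × 0.8129)).
= √(167,478,480 / 7.5031) ≈ 4724.537.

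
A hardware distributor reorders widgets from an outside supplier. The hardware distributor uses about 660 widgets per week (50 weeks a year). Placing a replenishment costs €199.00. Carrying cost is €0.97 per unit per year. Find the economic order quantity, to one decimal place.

Annual demand D = 660 × 50 = 33,000.
EOQ = √(2DS / H) = √(2 × 33,000 × 199 / 0.97).
= √(13,134,000 / 0.97) = √13,540,206.1856 ≈ 3679.702.

Q* ≈ 3,679.7 widgets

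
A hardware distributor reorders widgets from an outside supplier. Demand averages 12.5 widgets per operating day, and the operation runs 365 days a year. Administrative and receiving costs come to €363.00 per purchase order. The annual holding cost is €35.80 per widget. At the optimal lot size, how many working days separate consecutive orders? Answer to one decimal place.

Annual demand D = 12.5 × 365 = 4,562.5.
Q* = √(2DS/H) = √(2 × 4,562.5 × 363 / 35.8) ≈ 304.18.
Cycle time = Q*/D × 365 = 304.18 / 4,562.5 × 365 ≈ 24.334 days.

T ≈ 24.3 days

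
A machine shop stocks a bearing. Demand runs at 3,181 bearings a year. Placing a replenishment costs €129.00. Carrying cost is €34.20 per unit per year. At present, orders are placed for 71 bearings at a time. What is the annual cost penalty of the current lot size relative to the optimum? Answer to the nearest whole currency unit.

Extra cost ≈ €1,696 per year

EOQ = √(2DS/H) = √(2 × 3,181 × 129 / 34.2) ≈ 154.91.
Cost at Q* = (D/Q*)S + (Q*/2)H = √(2DSH) ≈ €5,297.91.
Cost at Q = 71: (3,181/71)×129 + (71/2)×34.2 = €5,779.56 + €1,214.10 = €6,993.66.
Excess = €6,993.66 − €5,297.91 = €1,695.75.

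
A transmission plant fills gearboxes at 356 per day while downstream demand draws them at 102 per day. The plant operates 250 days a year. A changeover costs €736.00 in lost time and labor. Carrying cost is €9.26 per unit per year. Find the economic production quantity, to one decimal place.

Annual demand D = 102 × 250 = 25,500.
Production build-up factor (1 − d/p) = 1 − 102/356 = 0.7135.
Q* = √(2DS / (H(1 − d/p))) = √(2 × 25,500 × 736 / (9.26 × 0.7135)).
= √(37,536,000 / 6.6069) ≈ 2383.563.

Q* ≈ 2,383.6 gearboxes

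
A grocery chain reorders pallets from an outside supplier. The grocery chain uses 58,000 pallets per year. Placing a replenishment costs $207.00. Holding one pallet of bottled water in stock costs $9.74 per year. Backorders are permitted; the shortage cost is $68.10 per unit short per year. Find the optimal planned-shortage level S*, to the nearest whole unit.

With planned backorders, Q* = √(2DS/H) · √((H+B)/B).
√(2DS/H) = √(2 × 58,000 × 207 / 9.74) = 1570.127.
√((H+B)/B) = √((9.74+68.1)/68.1) = 1.0691.
Q* ≈ 1678.659.
S* = Q* · H/(H+B) = 1678.659 × 9.74/77.84 ≈ 210.048.

S* ≈ 210 pallets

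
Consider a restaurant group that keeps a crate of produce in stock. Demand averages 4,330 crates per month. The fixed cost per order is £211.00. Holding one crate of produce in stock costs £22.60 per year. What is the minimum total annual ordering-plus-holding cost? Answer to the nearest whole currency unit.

Annual demand D = 4,330 × 12 = 51,960.
Q* = √(2DS/H) = √(2 × 51,960 × 211 / 22.6) ≈ 985.00.
At the optimum the two cost components are equal, so total cost = 2·(Q*/2)H = Q*·H.
Minimum total = √(2DSH) = √(2 × 51,960 × 211 × 22.6) ≈ 22261.018.

TC* ≈ £22,261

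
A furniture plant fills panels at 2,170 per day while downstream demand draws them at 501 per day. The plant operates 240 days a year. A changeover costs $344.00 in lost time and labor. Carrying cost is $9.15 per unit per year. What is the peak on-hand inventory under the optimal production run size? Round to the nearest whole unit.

Annual demand D = 501 × 240 = 120,240.
Production build-up factor (1 − d/p) = 1 − 501/2,170 = 0.7691.
Q* = √(2DS / (H(1 − d/p))) = √(2 × 120,240 × 344 / (9.15 × 0.7691)).
= √(82,725,120 / 7.0375) ≈ 3428.545.
Maximum inventory = Q*(1 − d/p) = 3428.545 × 0.7691 ≈ 2636.978.

I_max ≈ 2,637 panels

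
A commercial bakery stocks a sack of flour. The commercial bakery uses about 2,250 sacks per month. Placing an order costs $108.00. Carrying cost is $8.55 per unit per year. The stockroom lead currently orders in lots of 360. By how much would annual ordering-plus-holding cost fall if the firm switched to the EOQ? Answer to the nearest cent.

Annual demand D = 2,250 × 12 = 27,000.
EOQ = √(2DS/H) = √(2 × 27,000 × 108 / 8.55) ≈ 825.90.
Cost at Q* = (D/Q*)S + (Q*/2)H = √(2DSH) ≈ $7,061.42.
Cost at Q = 360: (27,000/360)×108 + (360/2)×8.55 = $8,100.00 + $1,539.00 = $9,639.00.
Excess = $9,639.00 − $7,061.42 = $2,577.58.

Extra cost ≈ $2,577.58 per year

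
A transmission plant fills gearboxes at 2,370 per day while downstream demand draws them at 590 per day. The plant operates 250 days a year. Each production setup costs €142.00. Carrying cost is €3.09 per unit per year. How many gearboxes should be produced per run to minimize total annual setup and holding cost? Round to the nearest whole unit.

Q* ≈ 4,249 gearboxes

Annual demand D = 590 × 250 = 147,500.
Production build-up factor (1 − d/p) = 1 − 590/2,370 = 0.7511.
Q* = √(2DS / (H(1 − d/p))) = √(2 × 147,500 × 142 / (3.09 × 0.7511)).
= √(41,890,000 / 2.3208) ≈ 4248.544.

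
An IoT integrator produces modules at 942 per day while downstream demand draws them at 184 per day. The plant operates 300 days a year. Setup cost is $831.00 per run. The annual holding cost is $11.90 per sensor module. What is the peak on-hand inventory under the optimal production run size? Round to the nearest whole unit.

Annual demand D = 184 × 300 = 55,200.
Production build-up factor (1 − d/p) = 1 − 184/942 = 0.8047.
Q* = √(2DS / (H(1 − d/p))) = √(2 × 55,200 × 831 / (11.9 × 0.8047)).
= √(91,742,400 / 9.5756) ≈ 3095.298.
Maximum inventory = Q*(1 − d/p) = 3095.298 × 0.8047 ≈ 2490.696.

I_max ≈ 2,491 modules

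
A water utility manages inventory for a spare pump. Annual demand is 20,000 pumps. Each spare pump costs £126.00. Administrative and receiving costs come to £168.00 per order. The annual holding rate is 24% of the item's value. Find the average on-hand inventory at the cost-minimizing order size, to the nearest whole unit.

Holding cost H = 0.24 × £126.00 = £30.2400 per unit per year.
Q* = √(2DS/H) = √(2 × 20,000 × 168 / 30.24) ≈ 471.40.
Average inventory = Q*/2 ≈ 471.40 / 2 = 235.702.

Average inventory ≈ 236 pumps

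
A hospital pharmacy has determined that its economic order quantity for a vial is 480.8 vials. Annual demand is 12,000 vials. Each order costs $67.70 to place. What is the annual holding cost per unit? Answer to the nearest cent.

H ≈ $7.03

Squaring Q* = √(2DS/H) gives Q*² = 2DS/H.
From Q* = √(2DS/H): H = 2DS / Q*² = 2 × 12,000 × 67.7 / 480.8² = 7.0286.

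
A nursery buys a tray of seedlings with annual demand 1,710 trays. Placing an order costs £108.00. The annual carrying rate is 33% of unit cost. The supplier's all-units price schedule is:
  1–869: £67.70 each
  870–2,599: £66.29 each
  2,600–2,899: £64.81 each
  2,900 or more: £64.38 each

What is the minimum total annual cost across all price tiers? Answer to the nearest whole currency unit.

Holding cost per unit per year at price C is H = 0.33·C.
For each price level, check whether its EOQ is feasible; otherwise the best quantity at that price is the breakpoint.
EOQ at £67.70 = 128.6 (feasible in tier 1): TC = 1,710×£67.70 + (1,710/128.6)×108 + (128.6/2)×0.33×£67.70 = £118,639.61.
EOQ at £66.29 = 129.9 < 870, so use break Q=870: TC = 1,710×£66.29 + (1,710/870.0)×108 + (870.0/2)×0.33×£66.29 = £123,084.11.
EOQ at £64.81 = 131.4 < 2600, so use break Q=2600: TC = 1,710×£64.81 + (1,710/2600.0)×108 + (2600.0/2)×0.33×£64.81 = £138,699.62.
EOQ at £64.38 = 131.9 < 2900, so use break Q=2900: TC = 1,710×£64.38 + (1,710/2900.0)×108 + (2900.0/2)×0.33×£64.38 = £140,959.31.
Lowest total cost among the candidates is at Q = 128.6.

TC* ≈ £118,640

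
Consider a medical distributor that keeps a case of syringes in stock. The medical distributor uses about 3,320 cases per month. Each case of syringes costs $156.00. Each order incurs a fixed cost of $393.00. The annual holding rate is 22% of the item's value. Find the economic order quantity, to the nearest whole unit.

Q* ≈ 955 cases

Annual demand D = 3,320 × 12 = 39,840.
Holding cost H = 0.22 × $156.00 = $34.3200 per unit per year.
EOQ = √(2DS / H) = √(2 × 39,840 × 393 / 34.32).
= √(31,314,240 / 34.32) = √912,419.5804 ≈ 955.207.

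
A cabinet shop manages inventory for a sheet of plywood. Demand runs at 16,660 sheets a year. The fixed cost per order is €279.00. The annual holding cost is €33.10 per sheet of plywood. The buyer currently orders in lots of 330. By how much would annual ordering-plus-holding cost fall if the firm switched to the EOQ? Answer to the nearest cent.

EOQ = √(2DS/H) = √(2 × 16,660 × 279 / 33.1) ≈ 529.96.
Cost at Q* = (D/Q*)S + (Q*/2)H = √(2DSH) ≈ €17,541.58.
Cost at Q = 330: (16,660/330)×279 + (330/2)×33.1 = €14,085.27 + €5,461.50 = €19,546.77.
Excess = €19,546.77 − €17,541.58 = €2,005.20.

Extra cost ≈ €2,005.20 per year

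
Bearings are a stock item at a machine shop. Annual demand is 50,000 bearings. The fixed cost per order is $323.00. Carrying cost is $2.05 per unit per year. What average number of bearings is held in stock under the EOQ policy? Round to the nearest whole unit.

Average inventory ≈ 1,985 bearings

EOQ = √(2DS/H) = √(2 × 50,000 × 323 / 2.05) ≈ 3969.40.
Average inventory = Q*/2 ≈ 3969.40 / 2 = 1984.698.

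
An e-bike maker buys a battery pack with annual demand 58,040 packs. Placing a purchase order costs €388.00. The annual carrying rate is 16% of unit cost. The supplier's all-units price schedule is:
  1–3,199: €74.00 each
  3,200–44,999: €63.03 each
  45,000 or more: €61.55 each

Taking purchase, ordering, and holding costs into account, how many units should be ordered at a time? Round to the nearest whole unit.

Holding cost per unit per year at price C is H = 0.16·C.
Candidates are each tier's EOQ (if it falls in that tier) and each price-break quantity.
EOQ at €74.00 = 1950.4 (feasible in tier 1): TC = 58,040×€74.00 + (58,040/1950.4)×388 + (1950.4/2)×0.16×€74.00 = €4,318,052.47.
EOQ at €63.03 = 2113.3 < 3200, so use break Q=3200: TC = 58,040×€63.03 + (58,040/3200.0)×388 + (3200.0/2)×0.16×€63.03 = €3,681,434.23.
EOQ at €61.55 = 2138.6 < 45000, so use break Q=45000: TC = 58,040×€61.55 + (58,040/45000.0)×388 + (45000.0/2)×0.16×€61.55 = €3,794,442.43.
Lowest total cost is €3,681,434.23 at Q = 3200.0.

Q* ≈ 3,200 packs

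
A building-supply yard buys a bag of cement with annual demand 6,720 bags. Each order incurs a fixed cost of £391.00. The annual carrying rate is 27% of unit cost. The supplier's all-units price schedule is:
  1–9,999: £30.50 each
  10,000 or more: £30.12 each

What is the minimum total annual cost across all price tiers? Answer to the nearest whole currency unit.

Holding cost per unit per year at price C is H = 0.27·C.
For each price level, check whether its EOQ is feasible; otherwise the best quantity at that price is the breakpoint.
EOQ at £30.50 = 798.8 (feasible in tier 1): TC = 6,720×£30.50 + (6,720/798.8)×391 + (798.8/2)×0.27×£30.50 = £211,538.39.
EOQ at £30.12 = 803.9 < 10000, so use break Q=10000: TC = 6,720×£30.12 + (6,720/10000.0)×391 + (10000.0/2)×0.27×£30.12 = £243,331.15.
Lowest total cost among the candidates is at Q = 798.8.

TC* ≈ £211,538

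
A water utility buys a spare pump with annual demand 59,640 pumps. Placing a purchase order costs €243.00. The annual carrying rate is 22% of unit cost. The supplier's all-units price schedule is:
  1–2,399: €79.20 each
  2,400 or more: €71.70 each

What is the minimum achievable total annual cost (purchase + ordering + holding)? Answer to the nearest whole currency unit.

Holding cost per unit per year at price C is H = 0.22·C.
For each price level, check whether its EOQ is feasible; otherwise the best quantity at that price is the breakpoint.
EOQ at €79.20 = 1289.8 (feasible in tier 1): TC = 59,640×€79.20 + (59,640/1289.8)×243 + (1289.8/2)×0.22×€79.20 = €4,745,960.99.
EOQ at €71.70 = 1355.6 < 2400, so use break Q=2400: TC = 59,640×€71.70 + (59,640/2400.0)×243 + (2400.0/2)×0.22×€71.70 = €4,301,155.35.
Lowest total cost among the candidates is at Q = 2400.0.

TC* ≈ €4,301,155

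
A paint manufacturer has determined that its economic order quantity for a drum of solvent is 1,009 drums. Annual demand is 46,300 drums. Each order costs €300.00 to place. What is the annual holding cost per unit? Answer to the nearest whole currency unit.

The basic EOQ model gives Q* = √(2DS/H); rearrange for the unknown.
From Q* = √(2DS/H): H = 2DS / Q*² = 2 × 46,300 × 300 / 1,009² = 27.2866.

H ≈ €27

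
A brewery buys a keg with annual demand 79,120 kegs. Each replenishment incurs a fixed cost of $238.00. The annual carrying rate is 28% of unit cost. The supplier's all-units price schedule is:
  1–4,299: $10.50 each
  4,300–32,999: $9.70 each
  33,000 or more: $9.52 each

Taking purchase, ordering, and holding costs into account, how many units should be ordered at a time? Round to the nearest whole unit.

Q* ≈ 4,300 kegs

Holding cost per unit per year at price C is H = 0.28·C.
Evaluate total cost at each tier's feasible EOQ or, if the EOQ is below the tier, at the tier's minimum quantity.
EOQ at $10.50 = 3579.1 (feasible in tier 1): TC = 79,120×$10.50 + (79,120/3579.1)×238 + (3579.1/2)×0.28×$10.50 = $841,282.53.
EOQ at $9.70 = 3723.8 < 4300, so use break Q=4300: TC = 79,120×$9.70 + (79,120/4300.0)×238 + (4300.0/2)×0.28×$9.70 = $777,682.60.
EOQ at $9.52 = 3758.8 < 33000, so use break Q=33000: TC = 79,120×$9.52 + (79,120/33000.0)×238 + (33000.0/2)×0.28×$9.52 = $797,775.42.
Lowest total cost is $777,682.60 at Q = 4300.0.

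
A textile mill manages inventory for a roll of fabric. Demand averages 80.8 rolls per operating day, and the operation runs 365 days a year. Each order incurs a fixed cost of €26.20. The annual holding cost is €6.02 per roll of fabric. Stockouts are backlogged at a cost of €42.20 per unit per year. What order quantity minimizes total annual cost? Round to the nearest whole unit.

Annual demand D = 80.8 × 365 = 29,492.
With planned backorders, Q* = √(2DS/H) · √((H+B)/B).
√(2DS/H) = √(2 × 29,492 × 26.2 / 6.02) = 506.663.
√((H+B)/B) = √((6.02+42.2)/42.2) = 1.0689.
Q* ≈ 541.598.

Q* ≈ 542 rolls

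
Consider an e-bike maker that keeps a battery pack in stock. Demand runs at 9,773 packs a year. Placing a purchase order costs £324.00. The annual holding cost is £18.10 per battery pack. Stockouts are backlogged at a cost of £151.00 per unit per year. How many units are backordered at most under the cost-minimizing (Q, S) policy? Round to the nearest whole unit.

With planned backorders, Q* = √(2DS/H) · √((H+B)/B).
√(2DS/H) = √(2 × 9,773 × 324 / 18.1) = 591.510.
√((H+B)/B) = √((18.1+151)/151) = 1.0582.
Q* ≈ 625.958.
S* = Q* · H/(H+B) = 625.958 × 18.1/169.1 ≈ 67.001.

S* ≈ 67 packs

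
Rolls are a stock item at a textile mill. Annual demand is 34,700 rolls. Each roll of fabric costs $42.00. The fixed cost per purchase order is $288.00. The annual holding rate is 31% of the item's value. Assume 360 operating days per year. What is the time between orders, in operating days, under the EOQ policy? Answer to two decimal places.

T ≈ 12.85 days

Holding cost H = 0.31 × $42.00 = $13.0200 per unit per year.
Q* = √(2DS/H) = √(2 × 34,700 × 288 / 13.02) ≈ 1239.00.
Cycle time = Q*/D × 360 = 1239.00 / 34,700 × 360 ≈ 12.854 days.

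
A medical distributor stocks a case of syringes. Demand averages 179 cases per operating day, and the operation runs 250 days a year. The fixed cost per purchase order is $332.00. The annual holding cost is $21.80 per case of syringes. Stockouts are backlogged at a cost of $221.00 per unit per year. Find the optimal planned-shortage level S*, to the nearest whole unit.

S* ≈ 110 cases

Annual demand D = 179 × 250 = 44,750.
With planned backorders, Q* = √(2DS/H) · √((H+B)/B).
√(2DS/H) = √(2 × 44,750 × 332 / 21.8) = 1167.488.
√((H+B)/B) = √((21.8+221)/221) = 1.0482.
Q* ≈ 1223.716.
S* = Q* · H/(H+B) = 1223.716 × 21.8/242.8 ≈ 109.872.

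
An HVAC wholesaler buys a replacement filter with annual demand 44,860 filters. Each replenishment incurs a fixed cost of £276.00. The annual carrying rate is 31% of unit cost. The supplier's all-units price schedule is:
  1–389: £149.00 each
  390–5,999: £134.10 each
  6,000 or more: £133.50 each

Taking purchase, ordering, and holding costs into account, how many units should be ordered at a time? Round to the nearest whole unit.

Q* ≈ 772 filters

Holding cost per unit per year at price C is H = 0.31·C.
Candidates are each tier's EOQ (if it falls in that tier) and each price-break quantity.
Tier 1 (£149.00): EOQ = 732.2 exceeds tier's upper bound 389, so this tier is dominated.
EOQ at £134.10 = 771.8 (feasible in tier 2): TC = 44,860×£134.10 + (44,860/771.8)×276 + (771.8/2)×0.31×£134.10 = £6,047,810.44.
EOQ at £133.50 = 773.5 < 6000, so use break Q=6000: TC = 44,860×£133.50 + (44,860/6000.0)×276 + (6000.0/2)×0.31×£133.50 = £6,115,028.56.
Lowest total cost is £6,047,810.44 at Q = 771.8.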